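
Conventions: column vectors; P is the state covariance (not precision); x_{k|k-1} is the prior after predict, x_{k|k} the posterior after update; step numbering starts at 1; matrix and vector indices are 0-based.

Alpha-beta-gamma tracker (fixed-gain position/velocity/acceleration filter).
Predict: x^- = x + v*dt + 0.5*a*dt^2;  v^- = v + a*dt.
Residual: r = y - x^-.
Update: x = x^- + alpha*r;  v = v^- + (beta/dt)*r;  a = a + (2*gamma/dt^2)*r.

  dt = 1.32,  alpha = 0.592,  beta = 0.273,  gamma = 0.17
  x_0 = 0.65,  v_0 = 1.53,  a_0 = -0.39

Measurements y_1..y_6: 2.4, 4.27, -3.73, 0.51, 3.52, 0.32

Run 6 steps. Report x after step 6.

step 1: x_pred=2.3298  r=0.0702  x^+=2.3714  v^+=1.0297  a^+=-0.3763
step 2: x_pred=3.4028  r=0.8672  x^+=3.9162  v^+=0.7123  a^+=-0.2071
step 3: x_pred=4.6761  r=-8.4061  x^+=-0.3003  v^+=-1.2995  a^+=-1.8474
step 4: x_pred=-3.6251  r=4.1351  x^+=-1.1771  v^+=-2.8828  a^+=-1.0405
step 5: x_pred=-5.8889  r=9.4089  x^+=-0.3189  v^+=-2.3103  a^+=0.7955
step 6: x_pred=-2.6754  r=2.9954  x^+=-0.9021  v^+=-0.6407  a^+=1.3800

x_post = -0.9021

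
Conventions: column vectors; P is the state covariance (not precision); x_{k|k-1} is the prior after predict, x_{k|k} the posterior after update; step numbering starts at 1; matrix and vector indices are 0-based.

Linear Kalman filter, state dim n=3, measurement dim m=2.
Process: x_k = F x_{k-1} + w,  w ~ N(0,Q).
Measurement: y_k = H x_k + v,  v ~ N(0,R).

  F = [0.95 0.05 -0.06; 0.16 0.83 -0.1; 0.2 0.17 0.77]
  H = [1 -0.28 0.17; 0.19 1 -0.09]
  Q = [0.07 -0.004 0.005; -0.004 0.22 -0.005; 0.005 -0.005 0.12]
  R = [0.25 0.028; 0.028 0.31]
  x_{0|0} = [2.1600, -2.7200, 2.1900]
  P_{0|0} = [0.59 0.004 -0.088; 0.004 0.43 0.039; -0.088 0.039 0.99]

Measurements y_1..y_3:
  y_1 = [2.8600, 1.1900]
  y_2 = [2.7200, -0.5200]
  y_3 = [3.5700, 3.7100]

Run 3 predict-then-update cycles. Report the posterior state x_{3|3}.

x_post = [2.9519, 1.5857, 1.5972]

step 1: x^-=[1.7846, -2.1310, 1.6559]  P^-=[0.6173 0.1197 0.0135; 0.1197 0.5386 0.0143; 0.0135 0.0143 0.7264]  S=[0.8667 0.0987; 0.0987 0.9193]  K=[0.6550 0.1862; -0.1037 0.6204; 0.1614 -0.0701]  nu=[0.1972, 3.1310]  x^+=[2.4966, -0.2089, 1.4682]  P^+=[0.1895 0.0342 -0.0646; 0.0342 0.1882 0.0582; -0.0646 0.0582 0.7015]
step 2: x^-=[2.2733, 0.0792, 1.5943]  P^-=[0.2543 0.0677 -0.0287; 0.0677 0.3630 0.0097; -0.0287 0.0097 0.5466]  S=[0.5000 0.0339; 0.0339 0.7115]  K=[0.4511 0.1451; -0.1007 0.5318; 0.1276 -0.0692]  nu=[0.1979, -0.8877]  x^+=[2.2337, -0.4128, 1.6810]  P^+=[0.1331 0.0278 -0.0499; 0.0278 0.1603 0.0398; -0.0499 0.0398 0.5357]
step 3: x^-=[2.0006, -0.1533, 1.6709]  P^-=[0.2006 0.0513 -0.0231; 0.0513 0.3416 0.0056; -0.0231 0.0056 0.4445]  S=[0.4531 0.0147; 0.0147 0.6817]  K=[0.3982 0.1256; -0.1125 0.5171; 0.1142 -0.0593]  nu=[1.2425, 3.6336]  x^+=[2.9519, 1.5857, 1.5972]  P^+=[0.1165 0.0245 -0.0385; 0.0245 0.1553 0.0314; -0.0385 0.0314 0.4364]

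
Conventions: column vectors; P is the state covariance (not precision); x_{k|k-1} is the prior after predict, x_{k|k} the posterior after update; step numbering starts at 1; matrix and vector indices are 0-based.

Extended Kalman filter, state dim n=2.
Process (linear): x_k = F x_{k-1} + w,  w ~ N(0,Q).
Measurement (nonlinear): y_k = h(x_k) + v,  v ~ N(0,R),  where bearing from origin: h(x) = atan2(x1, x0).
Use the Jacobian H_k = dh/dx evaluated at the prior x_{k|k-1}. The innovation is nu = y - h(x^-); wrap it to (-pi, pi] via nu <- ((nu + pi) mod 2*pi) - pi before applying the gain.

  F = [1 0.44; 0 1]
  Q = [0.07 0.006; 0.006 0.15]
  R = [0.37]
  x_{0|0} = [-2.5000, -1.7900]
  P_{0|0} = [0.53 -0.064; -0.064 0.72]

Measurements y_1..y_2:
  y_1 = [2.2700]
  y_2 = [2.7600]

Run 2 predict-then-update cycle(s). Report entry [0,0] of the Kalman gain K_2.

K[0,0] = -0.1547

step 1: x^-=[-3.2876, -1.7900]  P^-=[0.6831 0.2588; 0.2588 0.8700]  H_jac=[0.1277 -0.2346]  S=[0.4135]  K=[0.0642; -0.4137]  nu=[-1.3702]  x^+=[-3.3755, -1.2232]  P^+=[0.6814 0.2698; 0.2698 0.7992]
step 2: x^-=[-3.9137, -1.2232]  P^-=[1.1435 0.6274; 0.6274 0.9492]  H_jac=[0.0728 -0.2328]  S=[0.4062]  K=[-0.1547; -0.4315]  nu=[-0.6845]  x^+=[-3.8078, -0.9278]  P^+=[1.1338 0.6003; 0.6003 0.8736]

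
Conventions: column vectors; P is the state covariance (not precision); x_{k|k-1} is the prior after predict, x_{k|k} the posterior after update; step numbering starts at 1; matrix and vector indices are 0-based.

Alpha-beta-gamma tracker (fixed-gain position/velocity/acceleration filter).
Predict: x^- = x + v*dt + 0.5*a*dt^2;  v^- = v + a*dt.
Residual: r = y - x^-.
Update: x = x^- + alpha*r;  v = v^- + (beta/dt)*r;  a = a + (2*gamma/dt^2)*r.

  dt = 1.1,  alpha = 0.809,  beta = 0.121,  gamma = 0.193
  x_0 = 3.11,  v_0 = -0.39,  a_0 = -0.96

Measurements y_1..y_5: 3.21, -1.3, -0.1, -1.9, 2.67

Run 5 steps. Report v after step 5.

v_post = -1.4254

step 1: x_pred=2.1002  r=1.1098  x^+=2.9980  v^+=-1.3239  a^+=-0.6060
step 2: x_pred=1.1751  r=-2.4751  x^+=-0.8273  v^+=-2.2627  a^+=-1.3955
step 3: x_pred=-4.1606  r=4.0606  x^+=-0.8756  v^+=-3.3512  a^+=-0.1002
step 4: x_pred=-4.6225  r=2.7225  x^+=-2.4200  v^+=-3.1619  a^+=0.7683
step 5: x_pred=-5.4333  r=8.1033  x^+=1.1223  v^+=-1.4254  a^+=3.3533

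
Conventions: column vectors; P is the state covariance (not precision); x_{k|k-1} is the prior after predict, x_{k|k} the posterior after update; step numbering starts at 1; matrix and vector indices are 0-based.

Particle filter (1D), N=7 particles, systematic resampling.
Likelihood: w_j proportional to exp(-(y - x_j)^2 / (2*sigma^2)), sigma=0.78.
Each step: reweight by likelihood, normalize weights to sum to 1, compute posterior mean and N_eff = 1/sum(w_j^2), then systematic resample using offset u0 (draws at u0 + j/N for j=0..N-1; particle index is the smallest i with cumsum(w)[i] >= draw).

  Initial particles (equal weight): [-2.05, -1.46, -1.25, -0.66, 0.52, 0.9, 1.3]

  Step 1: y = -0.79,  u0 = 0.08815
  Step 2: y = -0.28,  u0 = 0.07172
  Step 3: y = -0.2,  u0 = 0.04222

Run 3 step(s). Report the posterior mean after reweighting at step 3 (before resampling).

step 1: w=[0.0859, 0.2191, 0.2662, 0.3124, 0.0773, 0.0303, 0.0087]  mean=-0.9561  Neff=4.3322  idx=[1, 1, 2, 2, 3, 3, 4]
step 2: w=[0.0811, 0.0811, 0.1175, 0.1175, 0.2261, 0.2261, 0.1505]  mean=-0.7508  Neff=6.0348  idx=[0, 2, 3, 4, 5, 5, 6]
step 3: w=[0.0638, 0.0950, 0.0950, 0.1976, 0.1976, 0.1976, 0.1535]  mean=-0.6419  Neff=6.1431  idx=[0, 2, 3, 4, 4, 5, 6]

post_mean = -0.6419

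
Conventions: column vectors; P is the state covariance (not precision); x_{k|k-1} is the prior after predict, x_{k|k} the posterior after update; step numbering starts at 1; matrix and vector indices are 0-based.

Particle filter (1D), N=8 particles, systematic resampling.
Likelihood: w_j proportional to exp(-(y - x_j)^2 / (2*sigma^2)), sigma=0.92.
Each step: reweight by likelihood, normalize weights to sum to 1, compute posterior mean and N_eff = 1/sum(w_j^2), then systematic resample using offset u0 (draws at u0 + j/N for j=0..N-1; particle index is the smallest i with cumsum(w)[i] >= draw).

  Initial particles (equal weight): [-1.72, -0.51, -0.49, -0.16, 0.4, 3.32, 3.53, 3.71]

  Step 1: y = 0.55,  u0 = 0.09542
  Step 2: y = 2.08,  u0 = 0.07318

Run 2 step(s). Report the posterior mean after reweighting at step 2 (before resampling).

step 1: w=[0.0168, 0.1814, 0.1860, 0.2616, 0.3477, 0.0038, 0.0019, 0.0010]  mean=-0.0926  Neff=3.8899  idx=[1, 2, 2, 3, 3, 4, 4, 4]
step 2: w=[0.0261, 0.0277, 0.0277, 0.0708, 0.0708, 0.2590, 0.2590, 0.2590]  mean=0.2476  Neff=4.6856  idx=[2, 4, 5, 5, 6, 6, 7, 7]

post_mean = 0.2476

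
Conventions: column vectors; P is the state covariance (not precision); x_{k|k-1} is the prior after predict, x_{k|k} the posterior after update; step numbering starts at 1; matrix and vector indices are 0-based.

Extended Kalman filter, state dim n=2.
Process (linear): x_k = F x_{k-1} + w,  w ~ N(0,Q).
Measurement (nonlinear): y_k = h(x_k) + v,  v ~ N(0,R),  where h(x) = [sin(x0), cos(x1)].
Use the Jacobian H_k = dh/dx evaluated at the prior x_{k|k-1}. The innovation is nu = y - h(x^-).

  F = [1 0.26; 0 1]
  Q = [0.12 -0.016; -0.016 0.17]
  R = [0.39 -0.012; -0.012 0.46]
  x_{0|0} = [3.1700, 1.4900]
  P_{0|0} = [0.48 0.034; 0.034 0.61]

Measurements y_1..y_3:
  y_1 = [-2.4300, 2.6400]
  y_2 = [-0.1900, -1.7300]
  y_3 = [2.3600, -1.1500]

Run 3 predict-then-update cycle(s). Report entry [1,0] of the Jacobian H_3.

step 1: x^-=[3.5574, 1.4900]  P^-=[0.6589 0.1766; 0.1766 0.7800]  H_jac=[-0.9148 0.0000; 0.0000 -0.9967]  S=[0.9414 0.1490; 0.1490 1.2349]  K=[-0.6298 -0.0665; -0.0733 -0.6207]  nu=[-2.0261, 2.5593]  x^+=[4.6630, 0.0500]  P^+=[0.2676 0.0231; 0.0231 0.2856]
step 2: x^-=[4.6760, 0.0500]  P^-=[0.4189 0.0814; 0.0814 0.4556]  H_jac=[-0.0364 0.0000; 0.0000 -0.0500]  S=[0.3906 -0.0119; -0.0119 0.4611]  K=[-0.0393 -0.0098; -0.0091 -0.0496]  nu=[0.8093, -2.7287]  x^+=[4.6711, 0.1782]  P^+=[0.4183 0.0810; 0.0810 0.4544]
step 3: x^-=[4.7174, 0.1782]  P^-=[0.6112 0.1832; 0.1832 0.6244]  H_jac=[0.0050 0.0000; 0.0000 -0.1772]  S=[0.3900 -0.0122; -0.0122 0.4796]  K=[0.0057 -0.0675; -0.0049 -0.2308]  nu=[3.3600, -2.1342]  x^+=[4.8808, 0.6545]  P^+=[0.6089 0.1757; 0.1757 0.5989]

H_jac[1,0] = 0.0000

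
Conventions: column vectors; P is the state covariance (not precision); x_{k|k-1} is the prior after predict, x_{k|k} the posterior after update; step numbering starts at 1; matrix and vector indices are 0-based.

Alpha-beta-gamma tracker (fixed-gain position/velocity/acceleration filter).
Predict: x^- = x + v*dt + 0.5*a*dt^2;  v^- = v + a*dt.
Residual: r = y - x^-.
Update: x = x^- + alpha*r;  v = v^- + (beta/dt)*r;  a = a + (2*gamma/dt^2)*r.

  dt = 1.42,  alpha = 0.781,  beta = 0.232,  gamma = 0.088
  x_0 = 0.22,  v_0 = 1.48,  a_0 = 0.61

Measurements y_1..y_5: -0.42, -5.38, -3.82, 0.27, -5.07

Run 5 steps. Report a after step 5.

a_post = -0.5230

step 1: x_pred=2.9366  r=-3.3566  x^+=0.3151  v^+=1.7978  a^+=0.3170
step 2: x_pred=3.1876  r=-8.5676  x^+=-3.5037  v^+=0.8482  a^+=-0.4308
step 3: x_pred=-2.7336  r=-1.0864  x^+=-3.5821  v^+=0.0590  a^+=-0.5256
step 4: x_pred=-4.0283  r=4.2983  x^+=-0.6713  v^+=0.0148  a^+=-0.1504
step 5: x_pred=-0.8019  r=-4.2681  x^+=-4.1353  v^+=-0.8961  a^+=-0.5230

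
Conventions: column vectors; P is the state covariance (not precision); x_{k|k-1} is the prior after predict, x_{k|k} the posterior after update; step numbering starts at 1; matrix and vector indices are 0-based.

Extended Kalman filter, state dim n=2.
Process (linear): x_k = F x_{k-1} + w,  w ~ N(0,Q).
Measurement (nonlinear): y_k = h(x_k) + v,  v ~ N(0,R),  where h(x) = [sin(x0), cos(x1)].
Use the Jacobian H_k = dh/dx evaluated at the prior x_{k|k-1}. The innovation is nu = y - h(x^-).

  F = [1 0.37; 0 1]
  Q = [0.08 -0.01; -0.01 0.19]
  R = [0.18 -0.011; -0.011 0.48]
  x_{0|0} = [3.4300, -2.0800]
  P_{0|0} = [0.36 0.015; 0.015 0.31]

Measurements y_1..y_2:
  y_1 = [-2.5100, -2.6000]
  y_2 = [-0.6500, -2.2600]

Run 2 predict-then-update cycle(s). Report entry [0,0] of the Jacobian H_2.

step 1: x^-=[2.6604, -2.0800]  P^-=[0.4935 0.1197; 0.1197 0.5000]  H_jac=[-0.8864 0.0000; 0.0000 0.8731]  S=[0.5678 -0.1036; -0.1036 0.8612]  K=[-0.7651 0.0293; -0.0965 0.4953]  nu=[-2.9728, -2.1125]  x^+=[4.8732, -2.8397]  P^+=[0.1557 0.0257; 0.0257 0.2735]
step 2: x^-=[3.8225, -2.8397]  P^-=[0.2922 0.1169; 0.1169 0.4635]  H_jac=[-0.7770 0.0000; 0.0000 0.2974]  S=[0.3564 -0.0380; -0.0380 0.5210]  K=[-0.6349 0.0204; -0.2285 0.2479]  nu=[-0.0205, -1.3052]  x^+=[3.8089, -3.1585]  P^+=[0.1474 0.0564; 0.0564 0.4086]

H_jac[0,0] = -0.7770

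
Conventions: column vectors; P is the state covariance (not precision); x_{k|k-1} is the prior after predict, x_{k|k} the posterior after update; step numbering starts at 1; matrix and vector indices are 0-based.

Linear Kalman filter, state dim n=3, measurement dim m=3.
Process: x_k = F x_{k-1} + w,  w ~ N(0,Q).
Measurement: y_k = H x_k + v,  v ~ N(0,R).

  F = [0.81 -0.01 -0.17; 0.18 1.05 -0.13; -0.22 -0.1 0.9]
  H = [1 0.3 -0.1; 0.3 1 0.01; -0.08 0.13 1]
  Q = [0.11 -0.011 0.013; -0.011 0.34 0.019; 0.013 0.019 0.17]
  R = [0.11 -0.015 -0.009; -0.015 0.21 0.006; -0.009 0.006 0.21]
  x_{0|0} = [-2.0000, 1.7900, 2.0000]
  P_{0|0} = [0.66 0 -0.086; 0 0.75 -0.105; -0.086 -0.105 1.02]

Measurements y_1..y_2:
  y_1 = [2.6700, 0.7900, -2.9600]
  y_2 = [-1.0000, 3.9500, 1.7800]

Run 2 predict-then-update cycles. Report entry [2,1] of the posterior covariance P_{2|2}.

P_post[2,1] = -0.0156

step 1: x^-=[-1.9779, 1.2595, 2.0610]  P^-=[0.5959 0.1302 -0.3267; 0.1302 1.2382 -0.3222; -0.3267 -0.3222 1.0886]  S=[0.9910 0.7138 -0.5252; 0.7138 1.5716 -0.2622; -0.5252 -0.2622 1.2891]  K=[0.8026 -0.1674 0.0157; -0.0589 0.8397 0.0136; -0.0350 -0.1119 0.7952]  nu=[4.4762, 0.1033, -5.3430]  x^+=[1.5135, 1.0099, -2.3559]  P^+=[0.1169 -0.0823 0.0151; -0.0823 0.2022 -0.0245; 0.0151 -0.0245 0.1710]
step 2: x^-=[1.6164, 1.6391, -2.5543]  P^-=[0.1887 -0.0599 -0.0159; -0.0599 0.5445 -0.0269; -0.0159 -0.0269 0.3110]  S=[0.3197 0.1423 -0.0641; 0.1423 0.7349 0.0461; -0.0641 0.0461 0.5282]  K=[0.5945 -0.1204 0.0092; 0.0228 0.7096 0.0329; -0.0227 -0.0714 0.5881]  nu=[-3.3635, 1.8515, 4.2505]  x^+=[-0.5671, 3.0163, -0.1107]  P^+=[0.0862 -0.0601 0.0106; -0.0601 0.1671 -0.0156; 0.0106 -0.0156 0.1261]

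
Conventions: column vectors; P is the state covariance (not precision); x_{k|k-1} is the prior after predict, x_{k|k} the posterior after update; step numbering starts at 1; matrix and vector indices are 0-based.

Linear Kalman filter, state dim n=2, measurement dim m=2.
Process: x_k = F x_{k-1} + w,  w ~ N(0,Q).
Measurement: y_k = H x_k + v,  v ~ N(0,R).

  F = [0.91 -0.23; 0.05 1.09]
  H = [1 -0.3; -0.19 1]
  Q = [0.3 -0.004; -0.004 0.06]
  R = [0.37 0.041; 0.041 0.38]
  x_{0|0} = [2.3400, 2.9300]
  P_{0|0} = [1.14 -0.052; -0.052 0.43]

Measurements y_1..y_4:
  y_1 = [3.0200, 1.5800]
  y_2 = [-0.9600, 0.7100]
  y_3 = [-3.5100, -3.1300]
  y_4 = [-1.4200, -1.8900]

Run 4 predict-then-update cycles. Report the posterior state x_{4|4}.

x_post = [-1.2958, -0.8116]

step 1: x^-=[1.4555, 3.3107]  P^-=[1.2885 -0.1109; -0.1109 0.5681]  S=[1.7762 -0.4915; -0.4915 1.0367]  K=[0.7473 0.0111; -0.0013 0.5676]  nu=[2.5577, -1.4542]  x^+=[3.3506, 2.4819]  P^+=[0.3048 0.0928; 0.0928 0.2333]
step 2: x^-=[2.4782, 2.8728]  P^-=[0.5259 0.0423; 0.0423 0.3480]  S=[0.9018 -0.1186; -0.1186 0.7309]  K=[0.5709 0.0138; -0.0078 0.4639]  nu=[-2.5764, -1.6919]  x^+=[0.9840, 2.1081]  P^+=[0.2337 0.0731; 0.0731 0.1898]
step 3: x^-=[0.4106, 2.3471]  P^-=[0.4730 0.0307; 0.0307 0.2941]  S=[0.8511 -0.1047; -0.1047 0.6795]  K=[0.5446 -0.0032; -0.0157 0.4218]  nu=[-3.2164, -5.3991]  x^+=[-1.3236, 0.1204]  P^+=[0.2202 0.0629; 0.0629 0.1716]
step 4: x^-=[-1.2322, 0.0651]  P^-=[0.4651 0.0247; 0.0247 0.2713]  S=[0.8447 -0.1026; -0.1026 0.6587]  K=[0.5403 -0.0124; -0.0183 0.4019]  nu=[-0.1683, -2.1892]  x^+=[-1.2958, -0.8116]  P^+=[0.2170 0.0587; 0.0587 0.1631]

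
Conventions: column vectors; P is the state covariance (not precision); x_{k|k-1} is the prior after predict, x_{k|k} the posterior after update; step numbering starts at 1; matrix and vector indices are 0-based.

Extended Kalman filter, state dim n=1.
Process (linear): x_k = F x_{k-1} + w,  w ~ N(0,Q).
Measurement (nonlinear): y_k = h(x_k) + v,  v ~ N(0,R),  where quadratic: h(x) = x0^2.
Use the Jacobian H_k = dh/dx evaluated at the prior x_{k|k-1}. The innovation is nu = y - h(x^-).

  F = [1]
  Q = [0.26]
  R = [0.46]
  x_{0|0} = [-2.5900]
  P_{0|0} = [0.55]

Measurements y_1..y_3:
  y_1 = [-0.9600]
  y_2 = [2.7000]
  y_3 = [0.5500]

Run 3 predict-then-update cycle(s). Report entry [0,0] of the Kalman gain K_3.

K[0,0] = -0.2741

step 1: x^-=[-2.5900]  P^-=[0.8100]  H_jac=[-5.1800]  S=[22.1942]  K=[-0.1890]  nu=[-7.6681]  x^+=[-1.1404]  P^+=[0.0168]
step 2: x^-=[-1.1404]  P^-=[0.2768]  H_jac=[-2.2807]  S=[1.8997]  K=[-0.3323]  nu=[1.3996]  x^+=[-1.6054]  P^+=[0.0670]
step 3: x^-=[-1.6054]  P^-=[0.3270]  H_jac=[-3.2109]  S=[3.8315]  K=[-0.2741]  nu=[-2.0274]  x^+=[-1.0498]  P^+=[0.0393]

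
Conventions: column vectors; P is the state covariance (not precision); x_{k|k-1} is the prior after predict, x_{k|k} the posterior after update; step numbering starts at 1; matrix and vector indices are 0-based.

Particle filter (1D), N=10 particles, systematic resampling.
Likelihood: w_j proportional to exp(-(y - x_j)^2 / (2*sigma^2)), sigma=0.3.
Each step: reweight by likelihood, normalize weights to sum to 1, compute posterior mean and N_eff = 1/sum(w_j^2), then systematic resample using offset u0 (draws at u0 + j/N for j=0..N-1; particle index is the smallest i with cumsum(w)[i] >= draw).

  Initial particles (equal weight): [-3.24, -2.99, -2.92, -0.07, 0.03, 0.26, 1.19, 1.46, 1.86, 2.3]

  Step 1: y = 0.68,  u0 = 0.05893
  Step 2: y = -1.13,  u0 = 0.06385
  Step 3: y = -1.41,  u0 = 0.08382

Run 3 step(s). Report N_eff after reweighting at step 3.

step 1: w=[0.0000, 0.0000, 0.0000, 0.0560, 0.1218, 0.4780, 0.3003, 0.0434, 0.0006, 0.0000]  mean=0.5457  Neff=2.9540  idx=[4, 4, 5, 5, 5, 5, 6, 6, 6, 7]
step 2: w=[0.4643, 0.4643, 0.0179, 0.0179, 0.0179, 0.0179, 0.0000, 0.0000, 0.0000, 0.0000]  mean=0.0464  Neff=2.3126  idx=[0, 0, 0, 0, 0, 1, 1, 1, 1, 3]
step 3: w=[0.1109, 0.1109, 0.1109, 0.1109, 0.1109, 0.1109, 0.1109, 0.1109, 0.1109, 0.0021]  mean=0.0305  Neff=9.0373  idx=[0, 1, 2, 3, 4, 5, 6, 7, 7, 8]

N_eff = 9.0373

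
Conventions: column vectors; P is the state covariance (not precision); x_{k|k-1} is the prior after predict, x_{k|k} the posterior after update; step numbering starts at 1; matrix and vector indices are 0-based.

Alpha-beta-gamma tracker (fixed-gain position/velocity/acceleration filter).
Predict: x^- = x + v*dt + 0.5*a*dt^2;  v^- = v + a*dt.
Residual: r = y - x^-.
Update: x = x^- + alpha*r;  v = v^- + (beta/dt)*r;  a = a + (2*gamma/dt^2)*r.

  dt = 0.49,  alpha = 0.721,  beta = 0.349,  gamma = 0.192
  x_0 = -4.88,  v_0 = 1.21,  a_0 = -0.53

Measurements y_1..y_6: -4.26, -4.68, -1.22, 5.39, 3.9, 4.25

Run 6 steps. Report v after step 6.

step 1: x_pred=-4.3507  r=0.0907  x^+=-4.2853  v^+=1.0149  a^+=-0.3849
step 2: x_pred=-3.8342  r=-0.8458  x^+=-4.4440  v^+=0.2239  a^+=-1.7376
step 3: x_pred=-4.5429  r=3.3229  x^+=-2.1471  v^+=1.7392  a^+=3.5768
step 4: x_pred=-0.8655  r=6.2555  x^+=3.6447  v^+=7.9473  a^+=13.5814
step 5: x_pred=9.1693  r=-5.2693  x^+=5.3701  v^+=10.8491  a^+=5.1540
step 6: x_pred=11.3050  r=-7.0550  x^+=6.2183  v^+=8.3497  a^+=-6.1292

v_post = 8.3497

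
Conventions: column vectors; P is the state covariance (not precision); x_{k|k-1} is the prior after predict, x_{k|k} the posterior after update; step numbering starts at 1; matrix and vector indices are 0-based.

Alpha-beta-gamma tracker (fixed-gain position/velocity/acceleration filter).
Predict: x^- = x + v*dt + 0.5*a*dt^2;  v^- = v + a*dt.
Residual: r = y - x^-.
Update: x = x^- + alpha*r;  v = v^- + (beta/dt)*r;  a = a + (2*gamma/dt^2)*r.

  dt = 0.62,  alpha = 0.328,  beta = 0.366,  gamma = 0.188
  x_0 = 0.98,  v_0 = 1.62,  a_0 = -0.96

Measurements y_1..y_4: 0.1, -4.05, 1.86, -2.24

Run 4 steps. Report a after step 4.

a_post = 2.9733

step 1: x_pred=1.7999  r=-1.6999  x^+=1.2423  v^+=0.0213  a^+=-2.6227
step 2: x_pred=0.7515  r=-4.8015  x^+=-0.8234  v^+=-4.4392  a^+=-7.3193
step 3: x_pred=-4.9825  r=6.8425  x^+=-2.7381  v^+=-4.9379  a^+=-0.6263
step 4: x_pred=-5.9200  r=3.6800  x^+=-4.7130  v^+=-3.1538  a^+=2.9733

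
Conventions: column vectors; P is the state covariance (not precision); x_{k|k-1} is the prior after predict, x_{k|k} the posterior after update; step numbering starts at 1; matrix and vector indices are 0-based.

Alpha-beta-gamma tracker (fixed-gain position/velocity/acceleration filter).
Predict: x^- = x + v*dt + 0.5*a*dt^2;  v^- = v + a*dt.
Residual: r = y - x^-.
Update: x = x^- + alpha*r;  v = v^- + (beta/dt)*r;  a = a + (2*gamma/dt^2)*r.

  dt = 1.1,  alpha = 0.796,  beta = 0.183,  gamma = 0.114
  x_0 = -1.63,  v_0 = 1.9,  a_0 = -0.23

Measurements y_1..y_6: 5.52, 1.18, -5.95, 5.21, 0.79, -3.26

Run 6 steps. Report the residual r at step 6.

resid = -1.9520

step 1: x_pred=0.3208  r=5.1991  x^+=4.4594  v^+=2.5119  a^+=0.7497
step 2: x_pred=7.6761  r=-6.4961  x^+=2.5052  v^+=2.2559  a^+=-0.4744
step 3: x_pred=4.6997  r=-10.6497  x^+=-3.7775  v^+=-0.0377  a^+=-2.4811
step 4: x_pred=-5.3199  r=10.5299  x^+=3.0619  v^+=-1.0151  a^+=-0.4969
step 5: x_pred=1.6447  r=-0.8547  x^+=0.9644  v^+=-1.7039  a^+=-0.6580
step 6: x_pred=-1.3080  r=-1.9520  x^+=-2.8618  v^+=-2.7524  a^+=-1.0258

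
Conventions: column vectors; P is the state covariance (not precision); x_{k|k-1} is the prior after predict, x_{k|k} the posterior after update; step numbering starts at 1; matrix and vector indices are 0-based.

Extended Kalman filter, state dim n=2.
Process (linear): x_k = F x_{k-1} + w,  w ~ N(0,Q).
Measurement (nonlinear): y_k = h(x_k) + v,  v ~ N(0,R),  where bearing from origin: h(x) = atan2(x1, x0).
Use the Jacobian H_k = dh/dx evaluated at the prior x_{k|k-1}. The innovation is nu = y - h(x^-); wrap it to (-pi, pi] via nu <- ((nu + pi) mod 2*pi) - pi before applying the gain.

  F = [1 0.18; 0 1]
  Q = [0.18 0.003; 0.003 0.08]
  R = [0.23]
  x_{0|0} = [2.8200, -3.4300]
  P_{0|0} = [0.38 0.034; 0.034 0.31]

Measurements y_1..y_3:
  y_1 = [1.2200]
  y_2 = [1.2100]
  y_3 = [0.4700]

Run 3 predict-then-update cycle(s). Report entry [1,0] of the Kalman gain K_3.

K[1,0] = 0.4463

step 1: x^-=[2.2026, -3.4300]  P^-=[0.5823 0.0928; 0.0928 0.3900]  H_jac=[0.2064 0.1326]  S=[0.2667]  K=[0.4967; 0.2656]  nu=[2.2200]  x^+=[3.3053, -2.8403]  P^+=[0.5165 0.0576; 0.0576 0.3712]
step 2: x^-=[2.7941, -2.8403]  P^-=[0.7292 0.1274; 0.1274 0.4512]  H_jac=[0.1789 0.1760]  S=[0.2753]  K=[0.5553; 0.3712]  nu=[2.0036]  x^+=[3.9067, -2.0966]  P^+=[0.6443 0.0707; 0.0707 0.4132]
step 3: x^-=[3.5293, -2.0966]  P^-=[0.8631 0.1480; 0.1480 0.4932]  H_jac=[0.1244 0.2094]  S=[0.2727]  K=[0.5075; 0.4463]  nu=[1.0060]  x^+=[4.0398, -1.6476]  P^+=[0.7929 0.0863; 0.0863 0.4389]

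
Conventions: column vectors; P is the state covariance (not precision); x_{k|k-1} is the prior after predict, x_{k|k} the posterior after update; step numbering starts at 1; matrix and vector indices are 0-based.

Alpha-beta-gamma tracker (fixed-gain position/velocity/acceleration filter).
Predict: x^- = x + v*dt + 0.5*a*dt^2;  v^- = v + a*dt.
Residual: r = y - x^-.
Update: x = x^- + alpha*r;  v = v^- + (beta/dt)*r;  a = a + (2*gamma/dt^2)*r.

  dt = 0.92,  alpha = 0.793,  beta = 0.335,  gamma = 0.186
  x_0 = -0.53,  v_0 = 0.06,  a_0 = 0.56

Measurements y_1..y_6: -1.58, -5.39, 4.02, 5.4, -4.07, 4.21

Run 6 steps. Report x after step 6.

step 1: x_pred=-0.2378  r=-1.3422  x^+=-1.3022  v^+=0.0865  a^+=-0.0299
step 2: x_pred=-1.2353  r=-4.1547  x^+=-4.5300  v^+=-1.4539  a^+=-1.8559
step 3: x_pred=-6.6530  r=10.6730  x^+=1.8107  v^+=0.7250  a^+=2.8349
step 4: x_pred=3.6774  r=1.7226  x^+=5.0434  v^+=3.9604  a^+=3.5920
step 5: x_pred=10.2071  r=-14.2771  x^+=-1.1146  v^+=2.0663  a^+=-2.6829
step 6: x_pred=-0.3490  r=4.5590  x^+=3.2663  v^+=1.2581  a^+=-0.6792

x_post = 3.2663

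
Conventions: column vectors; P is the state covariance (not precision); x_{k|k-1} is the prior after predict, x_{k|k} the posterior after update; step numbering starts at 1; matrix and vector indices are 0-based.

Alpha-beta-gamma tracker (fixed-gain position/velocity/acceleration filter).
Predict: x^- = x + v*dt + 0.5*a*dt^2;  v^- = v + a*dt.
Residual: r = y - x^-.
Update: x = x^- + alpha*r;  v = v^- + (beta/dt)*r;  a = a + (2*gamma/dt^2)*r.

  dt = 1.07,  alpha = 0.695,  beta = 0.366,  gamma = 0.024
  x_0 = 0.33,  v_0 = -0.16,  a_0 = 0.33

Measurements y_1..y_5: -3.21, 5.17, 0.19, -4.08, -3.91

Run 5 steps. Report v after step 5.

v_post = -1.3450

step 1: x_pred=0.3477  r=-3.5577  x^+=-2.1249  v^+=-1.0238  a^+=0.1808
step 2: x_pred=-3.1169  r=8.2869  x^+=2.6425  v^+=2.0042  a^+=0.5283
step 3: x_pred=5.0895  r=-4.8995  x^+=1.6843  v^+=0.8936  a^+=0.3229
step 4: x_pred=2.8253  r=-6.9053  x^+=-1.9739  v^+=-1.1229  a^+=0.0334
step 5: x_pred=-3.1563  r=-0.7537  x^+=-3.6801  v^+=-1.3450  a^+=0.0018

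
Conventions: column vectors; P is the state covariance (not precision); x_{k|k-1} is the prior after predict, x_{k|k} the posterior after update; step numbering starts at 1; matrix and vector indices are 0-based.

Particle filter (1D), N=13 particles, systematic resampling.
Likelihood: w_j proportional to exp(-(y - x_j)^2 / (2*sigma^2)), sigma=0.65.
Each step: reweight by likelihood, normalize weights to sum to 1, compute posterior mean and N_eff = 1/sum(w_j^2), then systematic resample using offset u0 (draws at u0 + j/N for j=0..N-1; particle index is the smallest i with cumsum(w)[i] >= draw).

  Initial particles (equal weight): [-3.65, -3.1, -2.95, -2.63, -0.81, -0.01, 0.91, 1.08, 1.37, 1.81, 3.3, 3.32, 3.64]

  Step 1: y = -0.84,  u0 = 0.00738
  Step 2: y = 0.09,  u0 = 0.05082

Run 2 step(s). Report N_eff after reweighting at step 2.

N_eff = 9.6975

step 1: w=[0.0001, 0.0016, 0.0034, 0.0149, 0.6596, 0.2922, 0.0176, 0.0084, 0.0020, 0.0002, 0.0000, 0.0000, 0.0000]  mean=-0.5633  Neff=1.9189  idx=[3, 4, 4, 4, 4, 4, 4, 4, 4, 5, 5, 5, 5]
step 2: w=[0.0000, 0.0546, 0.0546, 0.0546, 0.0546, 0.0546, 0.0546, 0.0546, 0.0546, 0.1408, 0.1408, 0.1408, 0.1408]  mean=-0.3596  Neff=9.6975  idx=[1, 3, 4, 6, 7, 8, 9, 10, 10, 11, 11, 12, 12]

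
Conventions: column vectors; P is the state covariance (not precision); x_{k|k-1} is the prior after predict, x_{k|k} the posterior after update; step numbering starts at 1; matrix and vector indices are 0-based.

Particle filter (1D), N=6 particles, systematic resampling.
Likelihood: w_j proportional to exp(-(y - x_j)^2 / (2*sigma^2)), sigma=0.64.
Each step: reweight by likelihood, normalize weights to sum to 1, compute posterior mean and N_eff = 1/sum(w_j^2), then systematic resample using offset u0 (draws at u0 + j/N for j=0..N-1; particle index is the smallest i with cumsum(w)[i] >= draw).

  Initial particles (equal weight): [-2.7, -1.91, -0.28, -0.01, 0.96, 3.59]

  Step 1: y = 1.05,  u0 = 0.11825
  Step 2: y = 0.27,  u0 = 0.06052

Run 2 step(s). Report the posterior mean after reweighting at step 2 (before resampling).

post_mean = 0.7221

step 1: w=[0.0000, 0.0000, 0.0849, 0.1866, 0.7282, 0.0003]  mean=0.6744  Neff=1.7472  idx=[3, 4, 4, 4, 4, 4]
step 2: w=[0.2453, 0.1509, 0.1509, 0.1509, 0.1509, 0.1509]  mean=0.7221  Neff=5.7444  idx=[0, 0, 1, 3, 4, 5]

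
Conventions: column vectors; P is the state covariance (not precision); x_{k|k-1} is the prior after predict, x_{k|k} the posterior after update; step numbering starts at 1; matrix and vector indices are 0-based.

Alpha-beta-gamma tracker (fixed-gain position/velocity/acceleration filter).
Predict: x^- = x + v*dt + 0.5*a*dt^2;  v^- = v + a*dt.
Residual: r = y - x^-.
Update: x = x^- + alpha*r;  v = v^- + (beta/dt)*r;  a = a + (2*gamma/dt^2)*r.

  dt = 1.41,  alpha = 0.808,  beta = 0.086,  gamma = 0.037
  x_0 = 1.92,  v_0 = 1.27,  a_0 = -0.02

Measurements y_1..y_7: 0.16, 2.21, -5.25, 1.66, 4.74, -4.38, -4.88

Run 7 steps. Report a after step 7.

step 1: x_pred=3.6908  r=-3.5308  x^+=0.8379  v^+=1.0264  a^+=-0.1514
step 2: x_pred=2.1347  r=0.0753  x^+=2.1955  v^+=0.8175  a^+=-0.1486
step 3: x_pred=3.2005  r=-8.4505  x^+=-3.6275  v^+=0.0926  a^+=-0.4632
step 4: x_pred=-3.9574  r=5.6174  x^+=0.5815  v^+=-0.2179  a^+=-0.2541
step 5: x_pred=0.0217  r=4.7183  x^+=3.8341  v^+=-0.2883  a^+=-0.0784
step 6: x_pred=3.3496  r=-7.7296  x^+=-2.8959  v^+=-0.8704  a^+=-0.3662
step 7: x_pred=-4.4872  r=-0.3928  x^+=-4.8046  v^+=-1.4106  a^+=-0.3808

a_post = -0.3808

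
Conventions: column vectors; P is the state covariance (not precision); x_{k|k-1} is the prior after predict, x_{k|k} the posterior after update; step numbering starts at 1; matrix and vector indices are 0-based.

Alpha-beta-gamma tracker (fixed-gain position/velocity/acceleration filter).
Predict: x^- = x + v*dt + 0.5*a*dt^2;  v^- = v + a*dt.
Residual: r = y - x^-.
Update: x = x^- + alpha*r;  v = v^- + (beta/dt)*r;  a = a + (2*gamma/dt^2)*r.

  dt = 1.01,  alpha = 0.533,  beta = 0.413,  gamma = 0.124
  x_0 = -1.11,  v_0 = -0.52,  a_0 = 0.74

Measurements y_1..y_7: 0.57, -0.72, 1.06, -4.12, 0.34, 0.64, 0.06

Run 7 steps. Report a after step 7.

step 1: x_pred=-1.2578  r=1.8278  x^+=-0.2836  v^+=0.9748  a^+=1.1844
step 2: x_pred=1.3051  r=-2.0251  x^+=0.2257  v^+=1.3429  a^+=0.6920
step 3: x_pred=1.9350  r=-0.8750  x^+=1.4686  v^+=1.6841  a^+=0.4793
step 4: x_pred=3.4140  r=-7.5340  x^+=-0.6016  v^+=-0.9126  a^+=-1.3523
step 5: x_pred=-2.2131  r=2.5531  x^+=-0.8523  v^+=-1.2344  a^+=-0.7316
step 6: x_pred=-2.4722  r=3.1122  x^+=-0.8134  v^+=-0.7008  a^+=0.0250
step 7: x_pred=-1.5084  r=1.5684  x^+=-0.6725  v^+=-0.0342  a^+=0.4063

a_post = 0.4063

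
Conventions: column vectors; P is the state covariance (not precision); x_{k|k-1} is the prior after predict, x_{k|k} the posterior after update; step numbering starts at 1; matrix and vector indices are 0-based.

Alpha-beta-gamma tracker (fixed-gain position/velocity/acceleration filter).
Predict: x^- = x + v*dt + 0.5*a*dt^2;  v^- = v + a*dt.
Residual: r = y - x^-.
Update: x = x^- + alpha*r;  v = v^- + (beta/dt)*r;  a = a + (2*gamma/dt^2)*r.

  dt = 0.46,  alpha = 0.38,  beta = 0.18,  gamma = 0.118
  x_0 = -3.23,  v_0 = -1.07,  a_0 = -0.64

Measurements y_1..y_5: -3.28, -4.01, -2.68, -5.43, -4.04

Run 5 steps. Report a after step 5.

step 1: x_pred=-3.7899  r=0.5099  x^+=-3.5961  v^+=-1.1649  a^+=-0.0713
step 2: x_pred=-4.1395  r=0.1295  x^+=-4.0903  v^+=-1.1470  a^+=0.0732
step 3: x_pred=-4.6102  r=1.9302  x^+=-3.8767  v^+=-0.3580  a^+=2.2259
step 4: x_pred=-3.8059  r=-1.6241  x^+=-4.4231  v^+=0.0304  a^+=0.4145
step 5: x_pred=-4.3652  r=0.3252  x^+=-4.2416  v^+=0.3483  a^+=0.7773

a_post = 0.7773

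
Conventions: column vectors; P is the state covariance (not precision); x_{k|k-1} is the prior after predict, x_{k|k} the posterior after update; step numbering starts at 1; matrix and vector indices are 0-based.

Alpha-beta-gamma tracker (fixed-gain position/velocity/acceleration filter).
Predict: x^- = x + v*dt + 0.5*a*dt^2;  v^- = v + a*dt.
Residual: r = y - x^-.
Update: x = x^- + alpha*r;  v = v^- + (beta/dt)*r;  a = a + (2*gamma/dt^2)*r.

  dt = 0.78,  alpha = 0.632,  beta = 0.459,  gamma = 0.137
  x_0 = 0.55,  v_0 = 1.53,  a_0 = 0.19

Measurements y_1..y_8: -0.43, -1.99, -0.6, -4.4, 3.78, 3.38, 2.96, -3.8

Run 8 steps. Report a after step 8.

step 1: x_pred=1.8012  r=-2.2312  x^+=0.3911  v^+=0.3652  a^+=-0.8148
step 2: x_pred=0.4281  r=-2.4181  x^+=-1.1001  v^+=-1.6933  a^+=-1.9039
step 3: x_pred=-3.0001  r=2.4001  x^+=-1.4832  v^+=-1.7660  a^+=-0.8230
step 4: x_pred=-3.1110  r=-1.2890  x^+=-3.9257  v^+=-3.1664  a^+=-1.4035
step 5: x_pred=-6.8224  r=10.6024  x^+=-0.1217  v^+=1.9780  a^+=3.3714
step 6: x_pred=2.4468  r=0.9332  x^+=3.0366  v^+=5.1569  a^+=3.7917
step 7: x_pred=8.2124  r=-5.2524  x^+=4.8929  v^+=5.0236  a^+=1.4263
step 8: x_pred=9.2452  r=-13.0452  x^+=1.0006  v^+=-1.5405  a^+=-4.4488

a_post = -4.4488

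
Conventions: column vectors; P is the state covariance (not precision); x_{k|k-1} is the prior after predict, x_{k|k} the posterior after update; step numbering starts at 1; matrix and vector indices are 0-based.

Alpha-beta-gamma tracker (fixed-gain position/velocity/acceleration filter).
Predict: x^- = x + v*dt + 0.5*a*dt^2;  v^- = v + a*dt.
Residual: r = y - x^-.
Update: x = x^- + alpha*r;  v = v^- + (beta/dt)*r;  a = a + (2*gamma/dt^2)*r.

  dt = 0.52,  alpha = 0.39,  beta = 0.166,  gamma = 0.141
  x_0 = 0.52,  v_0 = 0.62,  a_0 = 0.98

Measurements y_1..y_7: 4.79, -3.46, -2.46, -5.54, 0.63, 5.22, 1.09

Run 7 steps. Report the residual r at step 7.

resid = 7.4025

step 1: x_pred=0.9749  r=3.8151  x^+=2.4628  v^+=2.3475  a^+=4.9588
step 2: x_pred=4.3539  r=-7.8139  x^+=1.3065  v^+=2.4316  a^+=-3.1904
step 3: x_pred=2.1396  r=-4.5996  x^+=0.3458  v^+=-0.6957  a^+=-7.9873
step 4: x_pred=-1.0959  r=-4.4441  x^+=-2.8291  v^+=-6.2678  a^+=-12.6220
step 5: x_pred=-7.7948  r=8.4248  x^+=-4.5091  v^+=-10.1418  a^+=-3.8358
step 6: x_pred=-10.3015  r=15.5215  x^+=-4.2481  v^+=-7.1814  a^+=12.3515
step 7: x_pred=-6.3125  r=7.4025  x^+=-3.4255  v^+=1.6045  a^+=20.0716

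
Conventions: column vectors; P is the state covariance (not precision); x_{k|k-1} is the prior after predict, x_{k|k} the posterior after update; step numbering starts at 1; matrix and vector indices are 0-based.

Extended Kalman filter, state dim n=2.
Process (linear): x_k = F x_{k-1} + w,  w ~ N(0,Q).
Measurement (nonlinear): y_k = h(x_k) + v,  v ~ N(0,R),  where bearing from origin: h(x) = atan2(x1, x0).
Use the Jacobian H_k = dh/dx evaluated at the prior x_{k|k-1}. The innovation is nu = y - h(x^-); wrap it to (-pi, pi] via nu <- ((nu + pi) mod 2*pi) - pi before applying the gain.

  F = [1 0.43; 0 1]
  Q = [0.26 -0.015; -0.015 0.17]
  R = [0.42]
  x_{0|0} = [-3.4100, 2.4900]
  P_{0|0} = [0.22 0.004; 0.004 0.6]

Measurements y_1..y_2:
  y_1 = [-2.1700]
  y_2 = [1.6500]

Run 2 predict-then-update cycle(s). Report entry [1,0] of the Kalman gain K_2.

step 1: x^-=[-2.3393, 2.4900]  P^-=[0.5944 0.2470; 0.2470 0.7700]  H_jac=[-0.2133 -0.2004]  S=[0.4991]  K=[-0.3532; -0.4148]  nu=[1.7882]  x^+=[-2.9709, 1.7483]  P^+=[0.5321 0.1739; 0.1739 0.6841]
step 2: x^-=[-2.2192, 1.7483]  P^-=[1.0681 0.4531; 0.4531 0.8541]  H_jac=[-0.2191 -0.2780]  S=[0.5925]  K=[-0.6075; -0.5683]  nu=[-0.8243]  x^+=[-1.7184, 2.2168]  P^+=[0.8495 0.2485; 0.2485 0.6628]

K[1,0] = -0.5683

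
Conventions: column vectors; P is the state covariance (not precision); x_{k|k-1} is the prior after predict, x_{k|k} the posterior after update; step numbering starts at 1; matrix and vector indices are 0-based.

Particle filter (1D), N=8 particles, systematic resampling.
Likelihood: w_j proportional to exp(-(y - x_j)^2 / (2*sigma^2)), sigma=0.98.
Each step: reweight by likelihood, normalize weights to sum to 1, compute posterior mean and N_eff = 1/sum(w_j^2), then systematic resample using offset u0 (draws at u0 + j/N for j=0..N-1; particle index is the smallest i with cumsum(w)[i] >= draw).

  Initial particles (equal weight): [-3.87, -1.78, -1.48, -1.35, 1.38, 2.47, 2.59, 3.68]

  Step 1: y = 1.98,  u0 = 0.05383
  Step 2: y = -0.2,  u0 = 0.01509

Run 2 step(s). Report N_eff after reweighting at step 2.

N_eff = 2.8294

step 1: w=[0.0000, 0.0002, 0.0007, 0.0011, 0.3000, 0.3194, 0.2982, 0.0804]  mean=2.2679  Neff=3.4798  idx=[4, 4, 5, 5, 5, 6, 6, 7]
step 2: w=[0.4170, 0.4170, 0.0374, 0.0374, 0.0374, 0.0266, 0.0266, 0.0006]  mean=1.5680  Neff=2.8294  idx=[0, 0, 0, 0, 1, 1, 1, 3]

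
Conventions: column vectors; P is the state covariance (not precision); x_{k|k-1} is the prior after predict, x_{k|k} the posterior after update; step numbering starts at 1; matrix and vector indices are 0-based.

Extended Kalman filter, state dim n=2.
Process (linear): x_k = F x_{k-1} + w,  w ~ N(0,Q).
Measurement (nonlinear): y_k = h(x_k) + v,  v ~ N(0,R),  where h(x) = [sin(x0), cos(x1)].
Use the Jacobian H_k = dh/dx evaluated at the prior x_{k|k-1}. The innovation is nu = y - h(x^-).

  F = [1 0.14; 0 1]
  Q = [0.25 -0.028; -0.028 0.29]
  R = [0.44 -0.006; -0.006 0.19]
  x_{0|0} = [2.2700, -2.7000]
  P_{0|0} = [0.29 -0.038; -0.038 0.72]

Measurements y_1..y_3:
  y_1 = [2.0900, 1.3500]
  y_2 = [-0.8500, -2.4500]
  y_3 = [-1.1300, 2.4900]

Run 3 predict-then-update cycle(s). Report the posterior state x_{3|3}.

step 1: x^-=[1.8920, -2.7000]  P^-=[0.5435 0.0348; 0.0348 1.0100]  H_jac=[-0.3157 0.0000; 0.0000 0.4274]  S=[0.4942 -0.0107; -0.0107 0.3745]  K=[-0.3466 0.0298; 0.0027 1.1528]  nu=[1.1411, 2.2541]  x^+=[1.5637, -0.0985]  P^+=[0.4836 0.0181; 0.0181 0.5124]
step 2: x^-=[1.5499, -0.0985]  P^-=[0.7487 0.0619; 0.0619 0.8024]  H_jac=[0.0209 0.0000; 0.0000 0.0984]  S=[0.4403 -0.0059; -0.0059 0.1978]  K=[0.0359 0.0318; 0.0083 0.3993]  nu=[-1.8498, -3.4452]  x^+=[1.3739, -1.4895]  P^+=[0.7479 0.0593; 0.0593 0.7709]
step 3: x^-=[1.1654, -1.4895]  P^-=[1.0296 0.1392; 0.1392 1.0609]  H_jac=[0.3944 0.0000; 0.0000 0.9967]  S=[0.6002 0.0487; 0.0487 1.2439]  K=[0.6697 0.0853; 0.0225 0.8492]  nu=[-2.0489, 2.4088]  x^+=[-0.0013, 0.5098]  P^+=[0.7458 0.0122; 0.0122 0.1617]

x_post = [-0.0013, 0.5098]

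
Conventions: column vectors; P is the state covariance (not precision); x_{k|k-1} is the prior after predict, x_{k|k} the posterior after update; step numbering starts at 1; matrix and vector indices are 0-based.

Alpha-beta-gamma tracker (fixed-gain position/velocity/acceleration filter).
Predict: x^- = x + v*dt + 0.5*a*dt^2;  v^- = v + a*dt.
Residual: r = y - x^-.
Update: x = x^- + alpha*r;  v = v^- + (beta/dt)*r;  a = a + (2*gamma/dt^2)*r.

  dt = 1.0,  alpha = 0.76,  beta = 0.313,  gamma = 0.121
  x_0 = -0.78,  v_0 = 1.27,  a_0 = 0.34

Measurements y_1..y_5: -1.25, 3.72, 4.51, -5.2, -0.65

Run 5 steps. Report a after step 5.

a_post = -1.6227

step 1: x_pred=0.6600  r=-1.9100  x^+=-0.7916  v^+=1.0122  a^+=-0.1222
step 2: x_pred=0.1595  r=3.5605  x^+=2.8655  v^+=2.0044  a^+=0.7394
step 3: x_pred=5.2396  r=-0.7296  x^+=4.6851  v^+=2.5155  a^+=0.5629
step 4: x_pred=7.4820  r=-12.6820  x^+=-2.1563  v^+=-0.8911  a^+=-2.5062
step 5: x_pred=-4.3005  r=3.6505  x^+=-1.5261  v^+=-2.2547  a^+=-1.6227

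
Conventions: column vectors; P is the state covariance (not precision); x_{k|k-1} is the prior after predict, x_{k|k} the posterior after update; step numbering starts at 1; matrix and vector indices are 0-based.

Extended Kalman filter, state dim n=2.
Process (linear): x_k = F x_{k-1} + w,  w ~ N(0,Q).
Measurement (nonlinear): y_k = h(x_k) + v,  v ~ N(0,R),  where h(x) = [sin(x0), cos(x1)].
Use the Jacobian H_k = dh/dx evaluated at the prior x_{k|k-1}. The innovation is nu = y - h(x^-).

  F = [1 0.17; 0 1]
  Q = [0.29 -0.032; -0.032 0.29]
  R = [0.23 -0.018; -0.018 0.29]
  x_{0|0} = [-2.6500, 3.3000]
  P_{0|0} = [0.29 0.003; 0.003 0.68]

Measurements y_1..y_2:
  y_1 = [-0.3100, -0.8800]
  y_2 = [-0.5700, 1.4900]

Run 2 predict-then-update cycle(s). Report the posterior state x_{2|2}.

step 1: x^-=[-2.0890, 3.3000]  P^-=[0.6007 0.0866; 0.0866 0.9700]  H_jac=[-0.4953 0.0000; 0.0000 0.1577]  S=[0.3774 -0.0248; -0.0248 0.3141]  K=[-0.7896 -0.0188; -0.0821 0.4806]  nu=[0.5587, 0.1075]  x^+=[-2.5322, 3.3058]  P^+=[0.3660 0.0556; 0.0556 0.8929]
step 2: x^-=[-1.9702, 3.3058]  P^-=[0.7007 0.1754; 0.1754 1.1829]  H_jac=[-0.3889 0.0000; 0.0000 0.1634]  S=[0.3360 -0.0291; -0.0291 0.3216]  K=[-0.8097 0.0158; -0.1521 0.5874]  nu=[0.3513, 2.4766]  x^+=[-2.2156, 4.7071]  P^+=[0.4796 0.1171; 0.1171 1.0590]

x_post = [-2.2156, 4.7071]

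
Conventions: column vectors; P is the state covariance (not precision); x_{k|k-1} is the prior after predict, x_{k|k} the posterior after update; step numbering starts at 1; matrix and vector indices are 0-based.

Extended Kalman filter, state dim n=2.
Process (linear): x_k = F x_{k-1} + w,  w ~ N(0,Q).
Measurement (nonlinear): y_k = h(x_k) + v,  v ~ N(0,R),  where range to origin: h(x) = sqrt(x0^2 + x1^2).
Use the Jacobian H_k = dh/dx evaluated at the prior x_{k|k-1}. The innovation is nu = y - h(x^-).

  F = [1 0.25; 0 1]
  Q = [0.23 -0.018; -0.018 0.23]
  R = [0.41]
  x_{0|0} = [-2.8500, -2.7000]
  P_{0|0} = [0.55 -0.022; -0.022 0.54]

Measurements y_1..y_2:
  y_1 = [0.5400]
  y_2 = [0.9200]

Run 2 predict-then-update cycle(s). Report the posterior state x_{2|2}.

step 1: x^-=[-3.5250, -2.7000]  P^-=[0.8028 0.0950; 0.0950 0.7700]  H_jac=[-0.7939 -0.6081]  S=[1.2924]  K=[-0.5378; -0.4207]  nu=[-3.9002]  x^+=[-1.4274, -1.0594]  P^+=[0.4289 -0.1974; -0.1974 0.5413]
step 2: x^-=[-1.6922, -1.0594]  P^-=[0.5941 -0.0800; -0.0800 0.7713]  H_jac=[-0.8476 -0.5306]  S=[0.9820]  K=[-0.4695; -0.3477]  nu=[-1.0765]  x^+=[-1.1868, -0.6851]  P^+=[0.3776 -0.2404; -0.2404 0.6526]

x_post = [-1.1868, -0.6851]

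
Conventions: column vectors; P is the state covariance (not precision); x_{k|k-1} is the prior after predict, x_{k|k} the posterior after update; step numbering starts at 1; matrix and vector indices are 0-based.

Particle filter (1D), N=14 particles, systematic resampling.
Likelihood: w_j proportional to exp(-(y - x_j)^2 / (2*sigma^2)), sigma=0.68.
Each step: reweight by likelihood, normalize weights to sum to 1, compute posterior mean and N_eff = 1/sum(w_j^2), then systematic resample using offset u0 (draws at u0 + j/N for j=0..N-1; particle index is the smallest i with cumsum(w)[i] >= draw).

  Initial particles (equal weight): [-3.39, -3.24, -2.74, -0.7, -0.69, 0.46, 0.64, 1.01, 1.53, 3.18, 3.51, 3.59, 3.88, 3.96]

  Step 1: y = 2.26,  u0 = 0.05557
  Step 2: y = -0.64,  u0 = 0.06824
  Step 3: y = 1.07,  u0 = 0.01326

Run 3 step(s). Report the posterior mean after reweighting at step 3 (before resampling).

step 1: w=[0.0000, 0.0000, 0.0000, 0.0000, 0.0000, 0.0180, 0.0350, 0.1105, 0.3364, 0.2397, 0.1105, 0.0884, 0.0350, 0.0263]  mean=2.3645  Neff=4.8466  idx=[7, 7, 8, 8, 8, 8, 8, 9, 9, 9, 10, 10, 11, 13]
step 2: w=[0.3871, 0.3871, 0.0452, 0.0452, 0.0452, 0.0452, 0.0452, 0.0000, 0.0000, 0.0000, 0.0000, 0.0000, 0.0000, 0.0000]  mean=1.1275  Neff=3.2277  idx=[0, 0, 0, 0, 0, 1, 1, 1, 1, 1, 2, 3, 5, 6]
step 3: w=[0.0758, 0.0758, 0.0758, 0.0758, 0.0758, 0.0758, 0.0758, 0.0758, 0.0758, 0.0758, 0.0605, 0.0605, 0.0605, 0.0605]  mean=1.1359  Neff=13.8707  idx=[0, 1, 2, 3, 3, 4, 5, 6, 7, 8, 9, 10, 11, 13]

post_mean = 1.1359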